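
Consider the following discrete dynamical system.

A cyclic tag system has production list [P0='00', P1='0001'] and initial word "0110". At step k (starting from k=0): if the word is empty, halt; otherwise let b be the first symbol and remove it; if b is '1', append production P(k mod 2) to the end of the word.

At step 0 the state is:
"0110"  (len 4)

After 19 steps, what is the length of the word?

0) "0110"  (len 4)
1) "110"  (len 3)
2) "100001"  (len 6)
3) "0000100"  (len 7)
4) "000100"  (len 6)
5) "00100"  (len 5)
6) "0100"  (len 4)
7) "100"  (len 3)
8) "000001"  (len 6)
9) "00001"  (len 5)
10) "0001"  (len 4)
11) "001"  (len 3)
12) "01"  (len 2)
13) "1"  (len 1)
14) "0001"  (len 4)
15) "001"  (len 3)
16) "01"  (len 2)
17) "1"  (len 1)
18) "0001"  (len 4)
19) "001"  (len 3)

3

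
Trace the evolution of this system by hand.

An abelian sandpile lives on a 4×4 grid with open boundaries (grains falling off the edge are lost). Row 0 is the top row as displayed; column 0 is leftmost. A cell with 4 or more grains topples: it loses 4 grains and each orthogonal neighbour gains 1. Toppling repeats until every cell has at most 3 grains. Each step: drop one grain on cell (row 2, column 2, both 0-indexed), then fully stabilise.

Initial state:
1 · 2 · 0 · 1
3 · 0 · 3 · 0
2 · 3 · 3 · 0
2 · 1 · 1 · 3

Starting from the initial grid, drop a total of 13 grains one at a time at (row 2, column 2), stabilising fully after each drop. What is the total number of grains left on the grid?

t=0: 1 · 2 · 0 · 1
3 · 0 · 3 · 0
2 · 3 · 3 · 0
2 · 1 · 1 · 3
t=1: 1 · 2 · 1 · 1
3 · 2 · 0 · 1
3 · 0 · 2 · 1
2 · 2 · 2 · 3
t=2: 1 · 2 · 1 · 1
3 · 2 · 0 · 1
3 · 0 · 3 · 1
2 · 2 · 2 · 3
t=3: 1 · 2 · 1 · 1
3 · 2 · 1 · 1
3 · 1 · 0 · 2
2 · 2 · 3 · 3
t=4: 1 · 2 · 1 · 1
3 · 2 · 1 · 1
3 · 1 · 1 · 2
2 · 2 · 3 · 3
t=5: 1 · 2 · 1 · 1
3 · 2 · 1 · 1
3 · 1 · 2 · 2
2 · 2 · 3 · 3
t=6: 1 · 2 · 1 · 1
3 · 2 · 1 · 1
3 · 1 · 3 · 2
2 · 2 · 3 · 3
t=7: 1 · 2 · 1 · 1
3 · 2 · 2 · 2
3 · 2 · 2 · 0
2 · 3 · 1 · 1
t=8: 1 · 2 · 1 · 1
3 · 2 · 2 · 2
3 · 2 · 3 · 0
2 · 3 · 1 · 1
t=9: 1 · 2 · 1 · 1
3 · 2 · 3 · 2
3 · 3 · 0 · 1
2 · 3 · 2 · 1
t=10: 1 · 2 · 1 · 1
3 · 2 · 3 · 2
3 · 3 · 1 · 1
2 · 3 · 2 · 1
t=11: 1 · 2 · 1 · 1
3 · 2 · 3 · 2
3 · 3 · 2 · 1
2 · 3 · 2 · 1
t=12: 1 · 2 · 1 · 1
3 · 2 · 3 · 2
3 · 3 · 3 · 1
2 · 3 · 2 · 1
t=13: 2 · 3 · 2 · 1
1 · 1 · 1 · 3
2 · 3 · 3 · 2
0 · 2 · 0 · 2

28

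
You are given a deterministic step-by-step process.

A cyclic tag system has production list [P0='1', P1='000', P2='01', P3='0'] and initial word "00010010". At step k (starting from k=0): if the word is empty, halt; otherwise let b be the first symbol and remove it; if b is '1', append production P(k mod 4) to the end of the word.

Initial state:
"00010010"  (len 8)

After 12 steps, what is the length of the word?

1

step 0: "00010010"  (len 8)
step 1: "0010010"  (len 7)
step 2: "010010"  (len 6)
step 3: "10010"  (len 5)
step 4: "00100"  (len 5)
step 5: "0100"  (len 4)
step 6: "100"  (len 3)
step 7: "0001"  (len 4)
step 8: "001"  (len 3)
step 9: "01"  (len 2)
step 10: "1"  (len 1)
step 11: "01"  (len 2)
step 12: "1"  (len 1)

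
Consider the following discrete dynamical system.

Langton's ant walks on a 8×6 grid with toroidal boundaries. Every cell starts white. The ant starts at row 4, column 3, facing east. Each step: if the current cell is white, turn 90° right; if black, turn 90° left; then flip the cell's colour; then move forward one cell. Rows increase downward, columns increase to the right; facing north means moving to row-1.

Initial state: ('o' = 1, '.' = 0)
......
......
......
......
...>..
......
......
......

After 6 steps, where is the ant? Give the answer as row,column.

3,4

step 0: ......
......
......
......
...>..
......
......
......
step 1: ......
......
......
......
...o..
...v..
......
......
step 2: ......
......
......
......
...o..
..<o..
......
......
step 3: ......
......
......
......
..^o..
..oo..
......
......
step 4: ......
......
......
......
..o>..
..oo..
......
......
step 5: ......
......
......
...^..
..o...
..oo..
......
......
step 6: ......
......
......
...o>.
..o...
..oo..
......
......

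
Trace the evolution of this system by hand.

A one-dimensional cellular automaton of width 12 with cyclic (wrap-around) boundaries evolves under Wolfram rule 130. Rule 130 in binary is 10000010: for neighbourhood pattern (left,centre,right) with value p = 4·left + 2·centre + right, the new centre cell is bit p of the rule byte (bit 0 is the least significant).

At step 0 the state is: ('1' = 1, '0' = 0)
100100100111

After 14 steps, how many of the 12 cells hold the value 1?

3

k=0  100100100111
k=1  001001001011
k=2  010010010000
k=3  100100100000
k=4  001001000001
k=5  010010000010
k=6  100100000100
k=7  001000001001
k=8  010000010010
k=9  100000100100
k=10  000001001001
k=11  000010010010
k=12  000100100100
k=13  001001001000
k=14  010010010000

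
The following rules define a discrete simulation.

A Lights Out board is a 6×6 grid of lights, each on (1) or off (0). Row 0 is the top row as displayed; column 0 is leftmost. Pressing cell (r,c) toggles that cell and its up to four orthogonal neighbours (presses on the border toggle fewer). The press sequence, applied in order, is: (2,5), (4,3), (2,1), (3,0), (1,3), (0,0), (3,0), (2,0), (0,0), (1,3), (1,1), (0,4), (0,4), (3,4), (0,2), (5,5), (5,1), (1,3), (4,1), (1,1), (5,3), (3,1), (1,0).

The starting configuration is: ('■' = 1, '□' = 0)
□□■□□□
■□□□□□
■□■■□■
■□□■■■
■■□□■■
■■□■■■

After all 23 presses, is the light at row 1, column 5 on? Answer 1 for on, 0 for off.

k=0  □□■□□□
■□□□□□
■□■■□■
■□□■■■
■■□□■■
■■□■■■
k=1  □□■□□□
■□□□□■
■□■■■□
■□□■■□
■■□□■■
■■□■■■
k=2  □□■□□□
■□□□□■
■□■■■□
■□□□■□
■■■■□■
■■□□■■
k=3  □□■□□□
■■□□□■
□■□■■□
■■□□■□
■■■■□■
■■□□■■
k=4  □□■□□□
■■□□□■
■■□■■□
□□□□■□
□■■■□■
■■□□■■
k=5  □□■■□□
■■■■■■
■■□□■□
□□□□■□
□■■■□■
■■□□■■
k=6  ■■■■□□
□■■■■■
■■□□■□
□□□□■□
□■■■□■
■■□□■■
k=7  ■■■■□□
□■■■■■
□■□□■□
■■□□■□
■■■■□■
■■□□■■
k=8  ■■■■□□
■■■■■■
■□□□■□
□■□□■□
■■■■□■
■■□□■■
k=9  □□■■□□
□■■■■■
■□□□■□
□■□□■□
■■■■□■
■■□□■■
k=10  □□■□□□
□■□□□■
■□□■■□
□■□□■□
■■■■□■
■■□□■■
k=11  □■■□□□
■□■□□■
■■□■■□
□■□□■□
■■■■□■
■■□□■■
k=12  □■■■■■
■□■□■■
■■□■■□
□■□□■□
■■■■□■
■■□□■■
k=13  □■■□□□
■□■□□■
■■□■■□
□■□□■□
■■■■□■
■■□□■■
k=14  □■■□□□
■□■□□■
■■□■□□
□■□■□■
■■■■■■
■■□□■■
k=15  □□□■□□
■□□□□■
■■□■□□
□■□■□■
■■■■■■
■■□□■■
k=16  □□□■□□
■□□□□■
■■□■□□
□■□■□■
■■■■■□
■■□□□□
k=17  □□□■□□
■□□□□■
■■□■□□
□■□■□■
■□■■■□
□□■□□□
k=18  □□□□□□
■□■■■■
■■□□□□
□■□■□■
■□■■■□
□□■□□□
k=19  □□□□□□
■□■■■■
■■□□□□
□□□■□■
□■□■■□
□■■□□□
k=20  □■□□□□
□■□■■■
■□□□□□
□□□■□■
□■□■■□
□■■□□□
k=21  □■□□□□
□■□■■■
■□□□□□
□□□■□■
□■□□■□
□■□■■□
k=22  □■□□□□
□■□■■■
■■□□□□
■■■■□■
□□□□■□
□■□■■□
k=23  ■■□□□□
■□□■■■
□■□□□□
■■■■□■
□□□□■□
□■□■■□

1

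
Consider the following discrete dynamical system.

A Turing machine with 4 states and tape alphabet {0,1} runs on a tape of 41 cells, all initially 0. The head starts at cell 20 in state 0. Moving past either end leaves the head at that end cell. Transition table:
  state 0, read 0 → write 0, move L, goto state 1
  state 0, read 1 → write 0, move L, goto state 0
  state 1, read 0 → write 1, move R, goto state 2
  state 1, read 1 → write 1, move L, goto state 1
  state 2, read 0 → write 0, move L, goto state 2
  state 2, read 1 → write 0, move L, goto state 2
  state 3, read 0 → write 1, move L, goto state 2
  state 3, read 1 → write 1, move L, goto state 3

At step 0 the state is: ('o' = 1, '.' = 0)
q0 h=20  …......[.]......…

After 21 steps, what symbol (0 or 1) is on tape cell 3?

t=0: q0 h=20  …......[.]......…
t=1: q1 h=19  …......[.]......…
t=2: q2 h=20  ….....o[.]......…
t=3: q2 h=19  …......[o]......…
t=4: q2 h=18  …......[.]......…
t=5: q2 h=17  …......[.]......…
t=6: q2 h=16  …......[.]......…
t=7: q2 h=15  …......[.]......…
t=8: q2 h=14  …......[.]......…
t=9: q2 h=13  …......[.]......…
t=10: q2 h=12  …......[.]......…
t=11: q2 h=11  …......[.]......…
t=12: q2 h=10  …......[.]......…
t=13: q2 h= 9  …......[.]......…
t=14: q2 h= 8  …......[.]......…
t=15: q2 h= 7  …......[.]......…
t=16: q2 h= 6  |......[.]......…
t=17: q2 h= 5  |.....[.]......…
t=18: q2 h= 4  |....[.]......…
t=19: q2 h= 3  |...[.]......…
t=20: q2 h= 2  |..[.]......…
t=21: q2 h= 1  |.[.]......…

0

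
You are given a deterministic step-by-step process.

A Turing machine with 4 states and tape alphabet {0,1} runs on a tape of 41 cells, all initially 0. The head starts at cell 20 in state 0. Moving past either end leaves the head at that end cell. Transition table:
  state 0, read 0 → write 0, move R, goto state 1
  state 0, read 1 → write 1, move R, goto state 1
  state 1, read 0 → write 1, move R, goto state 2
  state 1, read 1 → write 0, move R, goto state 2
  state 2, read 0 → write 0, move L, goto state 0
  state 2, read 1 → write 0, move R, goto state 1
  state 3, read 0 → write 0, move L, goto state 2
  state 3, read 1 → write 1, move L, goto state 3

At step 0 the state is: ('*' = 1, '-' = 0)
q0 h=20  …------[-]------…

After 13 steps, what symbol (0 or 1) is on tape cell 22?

1

gen 0: q0 h=20  …------[-]------…
gen 1: q1 h=21  …------[-]------…
gen 2: q2 h=22  …-----*[-]------…
gen 3: q0 h=21  …------[*]------…
gen 4: q1 h=22  …-----*[-]------…
gen 5: q2 h=23  …----**[-]------…
gen 6: q0 h=22  …-----*[*]------…
gen 7: q1 h=23  …----**[-]------…
gen 8: q2 h=24  …---***[-]------…
gen 9: q0 h=23  …----**[*]------…
gen 10: q1 h=24  …---***[-]------…
gen 11: q2 h=25  …--****[-]------…
gen 12: q0 h=24  …---***[*]------…
gen 13: q1 h=25  …--****[-]------…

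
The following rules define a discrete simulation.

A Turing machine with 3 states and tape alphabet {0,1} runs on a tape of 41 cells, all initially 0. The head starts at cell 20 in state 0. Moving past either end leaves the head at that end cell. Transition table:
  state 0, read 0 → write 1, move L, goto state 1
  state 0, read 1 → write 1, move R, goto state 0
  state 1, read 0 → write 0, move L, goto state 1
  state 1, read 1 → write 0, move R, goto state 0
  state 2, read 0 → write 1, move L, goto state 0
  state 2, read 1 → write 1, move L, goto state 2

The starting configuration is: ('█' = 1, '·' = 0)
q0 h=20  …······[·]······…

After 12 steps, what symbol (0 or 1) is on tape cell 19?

step 0: q0 h=20  …······[·]······…
step 1: q1 h=19  …······[·]█·····…
step 2: q1 h=18  …······[·]·█····…
step 3: q1 h=17  …······[·]··█···…
step 4: q1 h=16  …······[·]···█··…
step 5: q1 h=15  …······[·]····█·…
step 6: q1 h=14  …······[·]·····█…
step 7: q1 h=13  …······[·]······…
step 8: q1 h=12  …······[·]······…
step 9: q1 h=11  …······[·]······…
step 10: q1 h=10  …······[·]······…
step 11: q1 h= 9  …······[·]······…
step 12: q1 h= 8  …······[·]······…

0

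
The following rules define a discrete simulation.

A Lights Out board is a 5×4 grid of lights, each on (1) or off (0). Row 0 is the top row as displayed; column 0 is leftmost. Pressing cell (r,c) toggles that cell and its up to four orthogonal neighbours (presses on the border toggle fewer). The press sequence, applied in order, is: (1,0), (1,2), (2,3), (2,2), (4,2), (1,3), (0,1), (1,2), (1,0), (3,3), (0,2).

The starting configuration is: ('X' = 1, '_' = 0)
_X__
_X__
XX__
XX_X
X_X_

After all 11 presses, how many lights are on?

10

step 0: _X__
_X__
XX__
XX_X
X_X_
step 1: XX__
X___
_X__
XX_X
X_X_
step 2: XXX_
XXXX
_XX_
XX_X
X_X_
step 3: XXX_
XXX_
_X_X
XX__
X_X_
step 4: XXX_
XX__
__X_
XXX_
X_X_
step 5: XXX_
XX__
__X_
XX__
XX_X
step 6: XXXX
XXXX
__XX
XX__
XX_X
step 7: ___X
X_XX
__XX
XX__
XX_X
step 8: __XX
XX__
___X
XX__
XX_X
step 9: X_XX
____
X__X
XX__
XX_X
step 10: X_XX
____
X___
XXXX
XX__
step 11: XX__
__X_
X___
XXXX
XX__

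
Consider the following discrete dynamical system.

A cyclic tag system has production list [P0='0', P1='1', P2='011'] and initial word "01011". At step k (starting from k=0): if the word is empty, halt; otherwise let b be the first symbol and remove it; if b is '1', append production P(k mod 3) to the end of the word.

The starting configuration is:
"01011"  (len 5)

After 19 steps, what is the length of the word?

[0] "01011"  (len 5)
[1] "1011"  (len 4)
[2] "0111"  (len 4)
[3] "111"  (len 3)
[4] "110"  (len 3)
[5] "101"  (len 3)
[6] "01011"  (len 5)
[7] "1011"  (len 4)
[8] "0111"  (len 4)
[9] "111"  (len 3)
[10] "110"  (len 3)
[11] "101"  (len 3)
[12] "01011"  (len 5)
[13] "1011"  (len 4)
[14] "0111"  (len 4)
[15] "111"  (len 3)
[16] "110"  (len 3)
[17] "101"  (len 3)
[18] "01011"  (len 5)
[19] "1011"  (len 4)

4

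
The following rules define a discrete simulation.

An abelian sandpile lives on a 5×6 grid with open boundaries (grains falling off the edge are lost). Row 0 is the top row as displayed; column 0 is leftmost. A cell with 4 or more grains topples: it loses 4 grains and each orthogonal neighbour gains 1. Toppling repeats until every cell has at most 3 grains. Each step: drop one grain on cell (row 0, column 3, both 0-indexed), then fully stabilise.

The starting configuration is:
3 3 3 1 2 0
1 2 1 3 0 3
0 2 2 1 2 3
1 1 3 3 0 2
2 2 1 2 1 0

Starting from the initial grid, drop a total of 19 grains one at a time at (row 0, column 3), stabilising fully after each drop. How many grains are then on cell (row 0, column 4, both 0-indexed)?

step 0: 3 3 3 1 2 0
1 2 1 3 0 3
0 2 2 1 2 3
1 1 3 3 0 2
2 2 1 2 1 0
step 1: 3 3 3 2 2 0
1 2 1 3 0 3
0 2 2 1 2 3
1 1 3 3 0 2
2 2 1 2 1 0
step 2: 3 3 3 3 2 0
1 2 1 3 0 3
0 2 2 1 2 3
1 1 3 3 0 2
2 2 1 2 1 0
step 3: 0 1 1 2 3 0
2 3 3 0 1 3
0 2 2 2 2 3
1 1 3 3 0 2
2 2 1 2 1 0
step 4: 0 1 1 3 3 0
2 3 3 0 1 3
0 2 2 2 2 3
1 1 3 3 0 2
2 2 1 2 1 0
step 5: 0 1 2 1 0 1
2 3 3 1 2 3
0 2 2 2 2 3
1 1 3 3 0 2
2 2 1 2 1 0
step 6: 0 1 2 2 0 1
2 3 3 1 2 3
0 2 2 2 2 3
1 1 3 3 0 2
2 2 1 2 1 0
step 7: 0 1 2 3 0 1
2 3 3 1 2 3
0 2 2 2 2 3
1 1 3 3 0 2
2 2 1 2 1 0
step 8: 0 1 3 0 1 1
2 3 3 2 2 3
0 2 2 2 2 3
1 1 3 3 0 2
2 2 1 2 1 0
step 9: 0 1 3 1 1 1
2 3 3 2 2 3
0 2 2 2 2 3
1 1 3 3 0 2
2 2 1 2 1 0
step 10: 0 1 3 2 1 1
2 3 3 2 2 3
0 2 2 2 2 3
1 1 3 3 0 2
2 2 1 2 1 0
step 11: 0 1 3 3 1 1
2 3 3 2 2 3
0 2 2 2 2 3
1 1 3 3 0 2
2 2 1 2 1 0
step 12: 0 3 1 2 2 1
3 0 2 0 3 3
0 3 3 3 2 3
1 1 3 3 0 2
2 2 1 2 1 0
step 13: 0 3 1 3 2 1
3 0 2 0 3 3
0 3 3 3 2 3
1 1 3 3 0 2
2 2 1 2 1 0
step 14: 0 3 2 0 3 1
3 0 2 1 3 3
0 3 3 3 2 3
1 1 3 3 0 2
2 2 1 2 1 0
step 15: 0 3 2 1 3 1
3 0 2 1 3 3
0 3 3 3 2 3
1 1 3 3 0 2
2 2 1 2 1 0
step 16: 0 3 2 2 3 1
3 0 2 1 3 3
0 3 3 3 2 3
1 1 3 3 0 2
2 2 1 2 1 0
step 17: 0 3 2 3 3 1
3 0 2 1 3 3
0 3 3 3 2 3
1 1 3 3 0 2
2 2 1 2 1 0
step 18: 1 0 1 3 1 3
3 3 1 1 3 1
1 0 3 3 1 1
1 3 1 1 2 3
2 2 2 3 1 0
step 19: 1 0 2 0 2 3
3 3 1 2 3 1
1 0 3 3 1 1
1 3 1 1 2 3
2 2 2 3 1 0

2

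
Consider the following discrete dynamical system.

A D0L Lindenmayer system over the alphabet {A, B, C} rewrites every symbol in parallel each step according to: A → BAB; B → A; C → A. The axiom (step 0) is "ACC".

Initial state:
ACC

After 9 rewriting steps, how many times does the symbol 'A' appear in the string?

0) ACC
1) BABAA
2) ABABABABBAB
3) BABABABABABABABAABABA
4) ABABABABABABABABABABABABABABABABBABABABABAB
5) BABABABABABABABABABABABABABABABABABABABABABABABABABABABABABABABAABABABABABABABABABABA
6) ABABABABABABABABABABABABABABABABABABABABABABABABABABABABAB…BABABABABABABABBABABABABABABABABABABABABABABABABABABABABAB  (len 171)
7) BABABABABABABABABABABABABABABABABABABABABABABABABABABABABA…BABABABABABABABABABABABABABABABABABABABABABABABABABABABABA  (len 341)
8) ABABABABABABABABABABABABABABABABABABABABABABABABABABABABAB…ABABABABABABABABABABABABABABABABABABABABABABABABABABABABAB  (len 683)
9) BABABABABABABABABABABABABABABABABABABABABABABABABABABABABA…BABABABABABABABABABABABABABABABABABABABABABABABABABABABABA  (len 1365)

683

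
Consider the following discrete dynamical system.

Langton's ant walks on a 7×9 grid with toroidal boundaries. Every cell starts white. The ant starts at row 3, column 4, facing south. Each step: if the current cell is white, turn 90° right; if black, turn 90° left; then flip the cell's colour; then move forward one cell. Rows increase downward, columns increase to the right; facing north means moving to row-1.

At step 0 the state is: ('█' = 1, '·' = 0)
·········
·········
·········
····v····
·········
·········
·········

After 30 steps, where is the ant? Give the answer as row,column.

t=0: ·········
·········
·········
····v····
·········
·········
·········
t=1: ·········
·········
·········
···<█····
·········
·········
·········
t=2: ·········
·········
···^·····
···██····
·········
·········
·········
t=3: ·········
·········
···█>····
···██····
·········
·········
·········
t=4: ·········
·········
···██····
···█v····
·········
·········
·········
t=5: ·········
·········
···██····
···█·>···
·········
·········
·········
t=6: ·········
·········
···██····
···█·█···
·····v···
·········
·········
t=7: ·········
·········
···██····
···█·█···
····<█···
·········
·········
t=8: ·········
·········
···██····
···█^█···
····██···
·········
·········
t=9: ·········
·········
···██····
···██>···
····██···
·········
·········
t=10: ·········
·········
···██^···
···██····
····██···
·········
·········
t=11: ·········
·········
···███>··
···██····
····██···
·········
·········
t=12: ·········
·········
···████··
···██·v··
····██···
·········
·········
t=13: ·········
·········
···████··
···██<█··
····██···
·········
·········
t=14: ·········
·········
···██^█··
···████··
····██···
·········
·········
t=15: ·········
·········
···█<·█··
···████··
····██···
·········
·········
t=16: ·········
·········
···█··█··
···█v██··
····██···
·········
·········
t=17: ·········
·········
···█··█··
···█·>█··
····██···
·········
·········
t=18: ·········
·········
···█·^█··
···█··█··
····██···
·········
·········
t=19: ·········
·········
···█·█>··
···█··█··
····██···
·········
·········
t=20: ·········
······^··
···█·█···
···█··█··
····██···
·········
·········
t=21: ·········
······█>·
···█·█···
···█··█··
····██···
·········
·········
t=22: ·········
······██·
···█·█·v·
···█··█··
····██···
·········
·········
t=23: ·········
······██·
···█·█<█·
···█··█··
····██···
·········
·········
t=24: ·········
······^█·
···█·███·
···█··█··
····██···
·········
·········
t=25: ·········
·····<·█·
···█·███·
···█··█··
····██···
·········
·········
t=26: ·····^···
·····█·█·
···█·███·
···█··█··
····██···
·········
·········
t=27: ·····█>··
·····█·█·
···█·███·
···█··█··
····██···
·········
·········
t=28: ·····██··
·····█v█·
···█·███·
···█··█··
····██···
·········
·········
t=29: ·····██··
·····<██·
···█·███·
···█··█··
····██···
·········
·········
t=30: ·····██··
······██·
···█·v██·
···█··█··
····██···
·········
·········

2,5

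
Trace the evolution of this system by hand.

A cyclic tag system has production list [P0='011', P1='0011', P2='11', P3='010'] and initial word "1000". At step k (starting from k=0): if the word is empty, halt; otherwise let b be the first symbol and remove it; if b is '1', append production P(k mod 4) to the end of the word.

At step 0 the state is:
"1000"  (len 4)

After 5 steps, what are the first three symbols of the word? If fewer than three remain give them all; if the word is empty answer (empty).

11

step 0: "1000"  (len 4)
step 1: "000011"  (len 6)
step 2: "00011"  (len 5)
step 3: "0011"  (len 4)
step 4: "011"  (len 3)
step 5: "11"  (len 2)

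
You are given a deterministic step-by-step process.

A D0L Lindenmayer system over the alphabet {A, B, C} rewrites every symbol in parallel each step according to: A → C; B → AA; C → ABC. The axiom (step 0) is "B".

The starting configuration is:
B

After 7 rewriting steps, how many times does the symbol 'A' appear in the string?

38

t=0: B
t=1: AA
t=2: CC
t=3: ABCABC
t=4: CAAABCCAAABC
t=5: ABCCCCAAABCABCCCCAAABC
t=6: CAAABCABCABCABCCCCAAABCCAAABCABCABCABCCCCAAABC
t=7: ABCCCCAAABCCAAABCCAAABCCAAABCABCABCABCCCCAAABCABCCCCAAABCCAAABCCAAABCCAAABCABCABCABCCCCAAABC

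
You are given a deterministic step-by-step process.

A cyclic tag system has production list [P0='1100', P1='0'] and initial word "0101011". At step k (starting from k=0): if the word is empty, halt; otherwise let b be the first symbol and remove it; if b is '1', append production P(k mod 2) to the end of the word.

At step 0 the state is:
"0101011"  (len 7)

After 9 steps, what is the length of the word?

gen 0: "0101011"  (len 7)
gen 1: "101011"  (len 6)
gen 2: "010110"  (len 6)
gen 3: "10110"  (len 5)
gen 4: "01100"  (len 5)
gen 5: "1100"  (len 4)
gen 6: "1000"  (len 4)
gen 7: "0001100"  (len 7)
gen 8: "001100"  (len 6)
gen 9: "01100"  (len 5)

5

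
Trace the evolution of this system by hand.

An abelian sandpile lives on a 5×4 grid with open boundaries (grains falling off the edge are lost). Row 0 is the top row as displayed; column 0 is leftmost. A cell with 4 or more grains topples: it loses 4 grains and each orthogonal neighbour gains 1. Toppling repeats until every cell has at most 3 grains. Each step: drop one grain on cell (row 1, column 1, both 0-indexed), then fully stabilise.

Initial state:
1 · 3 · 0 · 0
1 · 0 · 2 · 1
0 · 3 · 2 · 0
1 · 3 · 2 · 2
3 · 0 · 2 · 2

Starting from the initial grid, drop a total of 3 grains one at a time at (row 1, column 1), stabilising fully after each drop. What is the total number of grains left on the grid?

0) 1 · 3 · 0 · 0
1 · 0 · 2 · 1
0 · 3 · 2 · 0
1 · 3 · 2 · 2
3 · 0 · 2 · 2
1) 1 · 3 · 0 · 0
1 · 1 · 2 · 1
0 · 3 · 2 · 0
1 · 3 · 2 · 2
3 · 0 · 2 · 2
2) 1 · 3 · 0 · 0
1 · 2 · 2 · 1
0 · 3 · 2 · 0
1 · 3 · 2 · 2
3 · 0 · 2 · 2
3) 1 · 3 · 0 · 0
1 · 3 · 2 · 1
0 · 3 · 2 · 0
1 · 3 · 2 · 2
3 · 0 · 2 · 2

31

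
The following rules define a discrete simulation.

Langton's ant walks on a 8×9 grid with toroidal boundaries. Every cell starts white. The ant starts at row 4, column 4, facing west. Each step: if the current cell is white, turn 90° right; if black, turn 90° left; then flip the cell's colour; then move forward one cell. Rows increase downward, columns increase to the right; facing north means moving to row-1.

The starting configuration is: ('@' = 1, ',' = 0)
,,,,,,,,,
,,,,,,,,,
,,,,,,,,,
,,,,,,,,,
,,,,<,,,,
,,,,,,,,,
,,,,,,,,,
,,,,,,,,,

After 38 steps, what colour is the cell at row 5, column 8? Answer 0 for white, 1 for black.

1

[0] ,,,,,,,,,
,,,,,,,,,
,,,,,,,,,
,,,,,,,,,
,,,,<,,,,
,,,,,,,,,
,,,,,,,,,
,,,,,,,,,
[1] ,,,,,,,,,
,,,,,,,,,
,,,,,,,,,
,,,,^,,,,
,,,,@,,,,
,,,,,,,,,
,,,,,,,,,
,,,,,,,,,
[2] ,,,,,,,,,
,,,,,,,,,
,,,,,,,,,
,,,,@>,,,
,,,,@,,,,
,,,,,,,,,
,,,,,,,,,
,,,,,,,,,
[3] ,,,,,,,,,
,,,,,,,,,
,,,,,,,,,
,,,,@@,,,
,,,,@v,,,
,,,,,,,,,
,,,,,,,,,
,,,,,,,,,
[4] ,,,,,,,,,
,,,,,,,,,
,,,,,,,,,
,,,,@@,,,
,,,,<@,,,
,,,,,,,,,
,,,,,,,,,
,,,,,,,,,
[5] ,,,,,,,,,
,,,,,,,,,
,,,,,,,,,
,,,,@@,,,
,,,,,@,,,
,,,,v,,,,
,,,,,,,,,
,,,,,,,,,
[6] ,,,,,,,,,
,,,,,,,,,
,,,,,,,,,
,,,,@@,,,
,,,,,@,,,
,,,<@,,,,
,,,,,,,,,
,,,,,,,,,
[7] ,,,,,,,,,
,,,,,,,,,
,,,,,,,,,
,,,,@@,,,
,,,^,@,,,
,,,@@,,,,
,,,,,,,,,
,,,,,,,,,
[8] ,,,,,,,,,
,,,,,,,,,
,,,,,,,,,
,,,,@@,,,
,,,@>@,,,
,,,@@,,,,
,,,,,,,,,
,,,,,,,,,
[9] ,,,,,,,,,
,,,,,,,,,
,,,,,,,,,
,,,,@@,,,
,,,@@@,,,
,,,@v,,,,
,,,,,,,,,
,,,,,,,,,
[10] ,,,,,,,,,
,,,,,,,,,
,,,,,,,,,
,,,,@@,,,
,,,@@@,,,
,,,@,>,,,
,,,,,,,,,
,,,,,,,,,
[11] ,,,,,,,,,
,,,,,,,,,
,,,,,,,,,
,,,,@@,,,
,,,@@@,,,
,,,@,@,,,
,,,,,v,,,
,,,,,,,,,
[12] ,,,,,,,,,
,,,,,,,,,
,,,,,,,,,
,,,,@@,,,
,,,@@@,,,
,,,@,@,,,
,,,,<@,,,
,,,,,,,,,
[13] ,,,,,,,,,
,,,,,,,,,
,,,,,,,,,
,,,,@@,,,
,,,@@@,,,
,,,@^@,,,
,,,,@@,,,
,,,,,,,,,
[14] ,,,,,,,,,
,,,,,,,,,
,,,,,,,,,
,,,,@@,,,
,,,@@@,,,
,,,@@>,,,
,,,,@@,,,
,,,,,,,,,
[15] ,,,,,,,,,
,,,,,,,,,
,,,,,,,,,
,,,,@@,,,
,,,@@^,,,
,,,@@,,,,
,,,,@@,,,
,,,,,,,,,
[16] ,,,,,,,,,
,,,,,,,,,
,,,,,,,,,
,,,,@@,,,
,,,@<,,,,
,,,@@,,,,
,,,,@@,,,
,,,,,,,,,
[17] ,,,,,,,,,
,,,,,,,,,
,,,,,,,,,
,,,,@@,,,
,,,@,,,,,
,,,@v,,,,
,,,,@@,,,
,,,,,,,,,
[18] ,,,,,,,,,
,,,,,,,,,
,,,,,,,,,
,,,,@@,,,
,,,@,,,,,
,,,@,>,,,
,,,,@@,,,
,,,,,,,,,
[19] ,,,,,,,,,
,,,,,,,,,
,,,,,,,,,
,,,,@@,,,
,,,@,,,,,
,,,@,@,,,
,,,,@v,,,
,,,,,,,,,
[20] ,,,,,,,,,
,,,,,,,,,
,,,,,,,,,
,,,,@@,,,
,,,@,,,,,
,,,@,@,,,
,,,,@,>,,
,,,,,,,,,
[21] ,,,,,,,,,
,,,,,,,,,
,,,,,,,,,
,,,,@@,,,
,,,@,,,,,
,,,@,@,,,
,,,,@,@,,
,,,,,,v,,
[22] ,,,,,,,,,
,,,,,,,,,
,,,,,,,,,
,,,,@@,,,
,,,@,,,,,
,,,@,@,,,
,,,,@,@,,
,,,,,<@,,
[23] ,,,,,,,,,
,,,,,,,,,
,,,,,,,,,
,,,,@@,,,
,,,@,,,,,
,,,@,@,,,
,,,,@^@,,
,,,,,@@,,
[24] ,,,,,,,,,
,,,,,,,,,
,,,,,,,,,
,,,,@@,,,
,,,@,,,,,
,,,@,@,,,
,,,,@@>,,
,,,,,@@,,
[25] ,,,,,,,,,
,,,,,,,,,
,,,,,,,,,
,,,,@@,,,
,,,@,,,,,
,,,@,@^,,
,,,,@@,,,
,,,,,@@,,
[26] ,,,,,,,,,
,,,,,,,,,
,,,,,,,,,
,,,,@@,,,
,,,@,,,,,
,,,@,@@>,
,,,,@@,,,
,,,,,@@,,
[27] ,,,,,,,,,
,,,,,,,,,
,,,,,,,,,
,,,,@@,,,
,,,@,,,,,
,,,@,@@@,
,,,,@@,v,
,,,,,@@,,
[28] ,,,,,,,,,
,,,,,,,,,
,,,,,,,,,
,,,,@@,,,
,,,@,,,,,
,,,@,@@@,
,,,,@@<@,
,,,,,@@,,
[29] ,,,,,,,,,
,,,,,,,,,
,,,,,,,,,
,,,,@@,,,
,,,@,,,,,
,,,@,@^@,
,,,,@@@@,
,,,,,@@,,
[30] ,,,,,,,,,
,,,,,,,,,
,,,,,,,,,
,,,,@@,,,
,,,@,,,,,
,,,@,<,@,
,,,,@@@@,
,,,,,@@,,
[31] ,,,,,,,,,
,,,,,,,,,
,,,,,,,,,
,,,,@@,,,
,,,@,,,,,
,,,@,,,@,
,,,,@v@@,
,,,,,@@,,
[32] ,,,,,,,,,
,,,,,,,,,
,,,,,,,,,
,,,,@@,,,
,,,@,,,,,
,,,@,,,@,
,,,,@,>@,
,,,,,@@,,
[33] ,,,,,,,,,
,,,,,,,,,
,,,,,,,,,
,,,,@@,,,
,,,@,,,,,
,,,@,,^@,
,,,,@,,@,
,,,,,@@,,
[34] ,,,,,,,,,
,,,,,,,,,
,,,,,,,,,
,,,,@@,,,
,,,@,,,,,
,,,@,,@>,
,,,,@,,@,
,,,,,@@,,
[35] ,,,,,,,,,
,,,,,,,,,
,,,,,,,,,
,,,,@@,,,
,,,@,,,^,
,,,@,,@,,
,,,,@,,@,
,,,,,@@,,
[36] ,,,,,,,,,
,,,,,,,,,
,,,,,,,,,
,,,,@@,,,
,,,@,,,@>
,,,@,,@,,
,,,,@,,@,
,,,,,@@,,
[37] ,,,,,,,,,
,,,,,,,,,
,,,,,,,,,
,,,,@@,,,
,,,@,,,@@
,,,@,,@,v
,,,,@,,@,
,,,,,@@,,
[38] ,,,,,,,,,
,,,,,,,,,
,,,,,,,,,
,,,,@@,,,
,,,@,,,@@
,,,@,,@<@
,,,,@,,@,
,,,,,@@,,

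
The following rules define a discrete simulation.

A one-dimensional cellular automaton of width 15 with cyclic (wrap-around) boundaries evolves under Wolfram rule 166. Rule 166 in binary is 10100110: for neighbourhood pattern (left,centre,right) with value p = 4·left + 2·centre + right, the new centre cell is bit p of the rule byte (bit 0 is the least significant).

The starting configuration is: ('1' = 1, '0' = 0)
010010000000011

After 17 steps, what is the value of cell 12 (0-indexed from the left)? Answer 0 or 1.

0) 010010000000011
1) 110110000000100
2) 001000000001101
3) 011000000010011
4) 100000000110100
5) 100000001001101
6) 000000011010010
7) 000000100110110
8) 000001101001000
9) 000010011011000
10) 000110100100000
11) 001001101100000
12) 011010010000000
13) 100110110000000
14) 101001000000001
15) 011011000000010
16) 100100000000110
17) 101100000001001

0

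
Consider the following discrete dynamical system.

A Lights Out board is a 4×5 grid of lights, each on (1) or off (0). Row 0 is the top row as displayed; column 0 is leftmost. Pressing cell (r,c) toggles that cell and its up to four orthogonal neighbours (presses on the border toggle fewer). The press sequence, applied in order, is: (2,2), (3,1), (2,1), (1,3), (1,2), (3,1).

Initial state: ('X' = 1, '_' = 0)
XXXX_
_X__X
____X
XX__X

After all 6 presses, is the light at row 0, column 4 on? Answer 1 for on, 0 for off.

0

gen 0: XXXX_
_X__X
____X
XX__X
gen 1: XXXX_
_XX_X
_XXXX
XXX_X
gen 2: XXXX_
_XX_X
__XXX
____X
gen 3: XXXX_
__X_X
XX_XX
_X__X
gen 4: XXX__
___X_
XX__X
_X__X
gen 5: XX___
_XX__
XXX_X
_X__X
gen 6: XX___
_XX__
X_X_X
X_X_X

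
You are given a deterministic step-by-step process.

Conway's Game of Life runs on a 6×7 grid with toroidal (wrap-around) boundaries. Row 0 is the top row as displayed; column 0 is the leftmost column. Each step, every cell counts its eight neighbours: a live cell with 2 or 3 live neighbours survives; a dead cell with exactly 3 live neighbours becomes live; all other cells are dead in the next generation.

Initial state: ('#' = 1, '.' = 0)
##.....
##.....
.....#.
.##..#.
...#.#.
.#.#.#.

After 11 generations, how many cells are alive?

k=0  ##.....
##.....
.....#.
.##..#.
...#.#.
.#.#.#.
k=1  ......#
##....#
#.#...#
..#..##
.#.#.##
##....#
k=2  .....#.
.#...#.
..#....
..###..
.#..#..
.##....
k=3  .##....
.......
.##.#..
.##.#..
.#..#..
.##....
k=4  .##....
...#...
.##....
#...##.
#......
#..#...
k=5  .###...
...#...
.####..
#.....#
##..#..
#.#....
k=6  .#.#...
.......
#####..
....###
.......
#......
k=7  .......
#...#..
#####.#
###.###
.....##
.......
k=8  .......
#.#.###
.......
.......
.#..#..
.......
k=9  .....##
.....##
.....##
.......
.......
.......
k=10  .....##
#...#..
.....##
.......
.......
.......
k=11  .....##
#...#..
.....##
.......
.......
.......

6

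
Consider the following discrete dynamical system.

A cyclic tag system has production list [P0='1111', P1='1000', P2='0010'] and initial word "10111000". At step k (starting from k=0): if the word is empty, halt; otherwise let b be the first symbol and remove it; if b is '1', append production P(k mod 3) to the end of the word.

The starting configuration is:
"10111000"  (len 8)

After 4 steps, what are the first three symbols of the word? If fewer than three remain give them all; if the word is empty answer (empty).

100

k=0  "10111000"  (len 8)
k=1  "01110001111"  (len 11)
k=2  "1110001111"  (len 10)
k=3  "1100011110010"  (len 13)
k=4  "1000111100101111"  (len 16)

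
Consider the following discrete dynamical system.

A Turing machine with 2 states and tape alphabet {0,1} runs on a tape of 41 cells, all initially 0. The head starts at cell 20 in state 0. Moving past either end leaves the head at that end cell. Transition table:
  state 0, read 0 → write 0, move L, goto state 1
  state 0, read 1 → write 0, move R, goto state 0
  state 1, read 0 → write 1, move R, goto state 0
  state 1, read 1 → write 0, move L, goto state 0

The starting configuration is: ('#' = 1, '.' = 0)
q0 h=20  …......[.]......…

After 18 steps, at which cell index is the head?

12

step 0: q0 h=20  …......[.]......…
step 1: q1 h=19  …......[.]......…
step 2: q0 h=20  ….....#[.]......…
step 3: q1 h=19  …......[#]......…
step 4: q0 h=18  …......[.]......…
step 5: q1 h=17  …......[.]......…
step 6: q0 h=18  ….....#[.]......…
step 7: q1 h=17  …......[#]......…
step 8: q0 h=16  …......[.]......…
step 9: q1 h=15  …......[.]......…
step 10: q0 h=16  ….....#[.]......…
step 11: q1 h=15  …......[#]......…
step 12: q0 h=14  …......[.]......…
step 13: q1 h=13  …......[.]......…
step 14: q0 h=14  ….....#[.]......…
step 15: q1 h=13  …......[#]......…
step 16: q0 h=12  …......[.]......…
step 17: q1 h=11  …......[.]......…
step 18: q0 h=12  ….....#[.]......…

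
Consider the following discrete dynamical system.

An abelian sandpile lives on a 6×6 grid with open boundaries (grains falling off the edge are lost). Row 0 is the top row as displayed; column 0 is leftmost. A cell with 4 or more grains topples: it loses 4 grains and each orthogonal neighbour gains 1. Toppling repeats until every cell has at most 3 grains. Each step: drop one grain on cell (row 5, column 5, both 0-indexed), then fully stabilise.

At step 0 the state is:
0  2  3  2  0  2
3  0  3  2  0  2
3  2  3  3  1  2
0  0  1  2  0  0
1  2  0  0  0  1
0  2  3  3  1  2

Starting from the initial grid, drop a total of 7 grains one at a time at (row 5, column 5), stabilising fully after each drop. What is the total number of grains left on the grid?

54

[0] 0  2  3  2  0  2
3  0  3  2  0  2
3  2  3  3  1  2
0  0  1  2  0  0
1  2  0  0  0  1
0  2  3  3  1  2
[1] 0  2  3  2  0  2
3  0  3  2  0  2
3  2  3  3  1  2
0  0  1  2  0  0
1  2  0  0  0  1
0  2  3  3  1  3
[2] 0  2  3  2  0  2
3  0  3  2  0  2
3  2  3  3  1  2
0  0  1  2  0  0
1  2  0  0  0  2
0  2  3  3  2  0
[3] 0  2  3  2  0  2
3  0  3  2  0  2
3  2  3  3  1  2
0  0  1  2  0  0
1  2  0  0  0  2
0  2  3  3  2  1
[4] 0  2  3  2  0  2
3  0  3  2  0  2
3  2  3  3  1  2
0  0  1  2  0  0
1  2  0  0  0  2
0  2  3  3  2  2
[5] 0  2  3  2  0  2
3  0  3  2  0  2
3  2  3  3  1  2
0  0  1  2  0  0
1  2  0  0  0  2
0  2  3  3  2  3
[6] 0  2  3  2  0  2
3  0  3  2  0  2
3  2  3  3  1  2
0  0  1  2  0  0
1  2  0  0  0  3
0  2  3  3  3  0
[7] 0  2  3  2  0  2
3  0  3  2  0  2
3  2  3  3  1  2
0  0  1  2  0  0
1  2  0  0  0  3
0  2  3  3  3  1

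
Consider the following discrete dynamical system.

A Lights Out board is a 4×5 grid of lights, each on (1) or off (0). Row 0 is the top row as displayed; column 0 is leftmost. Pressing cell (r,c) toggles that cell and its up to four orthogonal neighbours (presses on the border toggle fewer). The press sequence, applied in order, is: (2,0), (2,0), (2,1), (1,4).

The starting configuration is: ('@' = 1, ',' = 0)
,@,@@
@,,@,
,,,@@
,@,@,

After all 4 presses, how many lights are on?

gen 0: ,@,@@
@,,@,
,,,@@
,@,@,
gen 1: ,@,@@
,,,@,
@@,@@
@@,@,
gen 2: ,@,@@
@,,@,
,,,@@
,@,@,
gen 3: ,@,@@
@@,@,
@@@@@
,,,@,
gen 4: ,@,@,
@@,,@
@@@@,
,,,@,

10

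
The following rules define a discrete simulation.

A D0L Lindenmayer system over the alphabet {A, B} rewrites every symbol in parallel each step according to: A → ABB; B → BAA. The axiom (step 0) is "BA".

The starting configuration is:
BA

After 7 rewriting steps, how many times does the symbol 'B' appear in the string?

t=0: BA
t=1: BAAABB
t=2: BAAABBABBABBBAABAA
t=3: BAAABBABBABBBAABAAABBBAABAAABBBAABAABAAABBABBBAAABBABB
t=4: BAAABBABBABBBAABAAABBBAABAAABBBAABAABAAABBABBBAAABBABBABBB…BABBBAAABBABBABBBAABAAABBBAABAABAAABBABBABBBAABAAABBBAABAA  (len 162)
t=5: BAAABBABBABBBAABAAABBBAABAAABBBAABAABAAABBABBBAAABBABBABBB…ABAAABBBAABAABAAABBABBBAAABBABBABBBAABAABAAABBABBBAAABBABB  (len 486)
t=6: BAAABBABBABBBAABAAABBBAABAAABBBAABAABAAABBABBBAAABBABBABBB…BABBBAAABBABBABBBAABAAABBBAABAABAAABBABBABBBAABAAABBBAABAA  (len 1458)
t=7: BAAABBABBABBBAABAAABBBAABAAABBBAABAABAAABBABBBAAABBABBABBB…ABAAABBBAABAABAAABBABBBAAABBABBABBBAABAABAAABBABBBAAABBABB  (len 4374)

2187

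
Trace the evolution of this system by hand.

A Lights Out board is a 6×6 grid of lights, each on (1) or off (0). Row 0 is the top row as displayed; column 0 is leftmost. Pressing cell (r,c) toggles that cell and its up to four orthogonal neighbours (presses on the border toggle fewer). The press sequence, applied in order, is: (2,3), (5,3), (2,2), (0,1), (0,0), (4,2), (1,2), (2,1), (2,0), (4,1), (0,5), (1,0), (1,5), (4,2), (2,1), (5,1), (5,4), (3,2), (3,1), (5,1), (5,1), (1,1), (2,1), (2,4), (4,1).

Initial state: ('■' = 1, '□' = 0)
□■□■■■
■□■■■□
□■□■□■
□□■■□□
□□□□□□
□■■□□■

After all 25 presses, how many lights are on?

18

k=0  □■□■■■
■□■■■□
□■□■□■
□□■■□□
□□□□□□
□■■□□■
k=1  □■□■■■
■□■□■□
□■■□■■
□□■□□□
□□□□□□
□■■□□■
k=2  □■□■■■
■□■□■□
□■■□■■
□□■□□□
□□□■□□
□■□■■■
k=3  □■□■■■
■□□□■□
□□□■■■
□□□□□□
□□□■□□
□■□■■■
k=4  ■□■■■■
■■□□■□
□□□■■■
□□□□□□
□□□■□□
□■□■■■
k=5  □■■■■■
□■□□■□
□□□■■■
□□□□□□
□□□■□□
□■□■■■
k=6  □■■■■■
□■□□■□
□□□■■■
□□■□□□
□■■□□□
□■■■■■
k=7  □■□■■■
□□■■■□
□□■■■■
□□■□□□
□■■□□□
□■■■■■
k=8  □■□■■■
□■■■■□
■■□■■■
□■■□□□
□■■□□□
□■■■■■
k=9  □■□■■■
■■■■■□
□□□■■■
■■■□□□
□■■□□□
□■■■■■
k=10  □■□■■■
■■■■■□
□□□■■■
■□■□□□
■□□□□□
□□■■■■
k=11  □■□■□□
■■■■■■
□□□■■■
■□■□□□
■□□□□□
□□■■■■
k=12  ■■□■□□
□□■■■■
■□□■■■
■□■□□□
■□□□□□
□□■■■■
k=13  ■■□■□■
□□■■□□
■□□■■□
■□■□□□
■□□□□□
□□■■■■
k=14  ■■□■□■
□□■■□□
■□□■■□
■□□□□□
■■■■□□
□□□■■■
k=15  ■■□■□■
□■■■□□
□■■■■□
■■□□□□
■■■■□□
□□□■■■
k=16  ■■□■□■
□■■■□□
□■■■■□
■■□□□□
■□■■□□
■■■■■■
k=17  ■■□■□■
□■■■□□
□■■■■□
■■□□□□
■□■■■□
■■■□□□
k=18  ■■□■□■
□■■■□□
□■□■■□
■□■■□□
■□□■■□
■■■□□□
k=19  ■■□■□■
□■■■□□
□□□■■□
□■□■□□
■■□■■□
■■■□□□
k=20  ■■□■□■
□■■■□□
□□□■■□
□■□■□□
■□□■■□
□□□□□□
k=21  ■■□■□■
□■■■□□
□□□■■□
□■□■□□
■■□■■□
■■■□□□
k=22  ■□□■□■
■□□■□□
□■□■■□
□■□■□□
■■□■■□
■■■□□□
k=23  ■□□■□■
■■□■□□
■□■■■□
□□□■□□
■■□■■□
■■■□□□
k=24  ■□□■□■
■■□■■□
■□■□□■
□□□■■□
■■□■■□
■■■□□□
k=25  ■□□■□■
■■□■■□
■□■□□■
□■□■■□
□□■■■□
■□■□□□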